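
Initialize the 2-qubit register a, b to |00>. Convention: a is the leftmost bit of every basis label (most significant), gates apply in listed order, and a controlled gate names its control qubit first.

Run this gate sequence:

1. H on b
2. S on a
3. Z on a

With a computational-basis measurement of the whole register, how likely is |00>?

The probability of measuring |00> is 1/2.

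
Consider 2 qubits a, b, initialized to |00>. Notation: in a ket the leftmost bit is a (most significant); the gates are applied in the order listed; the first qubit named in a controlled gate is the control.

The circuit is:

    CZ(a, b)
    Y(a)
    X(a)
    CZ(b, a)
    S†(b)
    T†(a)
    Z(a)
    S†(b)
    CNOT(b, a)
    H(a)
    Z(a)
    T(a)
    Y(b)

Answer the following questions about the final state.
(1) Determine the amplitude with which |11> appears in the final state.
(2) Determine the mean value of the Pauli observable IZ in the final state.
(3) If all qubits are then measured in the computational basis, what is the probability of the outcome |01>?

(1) The amplitude on |11> is sqrt(2)*exp(I*pi/4)/2.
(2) In the final state, IZ has expectation -1.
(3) Outcome |01> occurs with probability 1/2.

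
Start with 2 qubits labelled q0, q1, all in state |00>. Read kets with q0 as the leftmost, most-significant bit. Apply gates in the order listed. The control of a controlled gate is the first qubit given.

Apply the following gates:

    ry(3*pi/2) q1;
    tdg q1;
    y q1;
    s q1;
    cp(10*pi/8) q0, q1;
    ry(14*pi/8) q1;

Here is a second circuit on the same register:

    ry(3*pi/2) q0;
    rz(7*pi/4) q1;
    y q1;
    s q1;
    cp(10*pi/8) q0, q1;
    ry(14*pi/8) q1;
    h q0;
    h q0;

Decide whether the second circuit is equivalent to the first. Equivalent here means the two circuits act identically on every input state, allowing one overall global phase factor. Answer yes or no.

No, they are not equivalent — no single phase factor reconciles the two unitaries.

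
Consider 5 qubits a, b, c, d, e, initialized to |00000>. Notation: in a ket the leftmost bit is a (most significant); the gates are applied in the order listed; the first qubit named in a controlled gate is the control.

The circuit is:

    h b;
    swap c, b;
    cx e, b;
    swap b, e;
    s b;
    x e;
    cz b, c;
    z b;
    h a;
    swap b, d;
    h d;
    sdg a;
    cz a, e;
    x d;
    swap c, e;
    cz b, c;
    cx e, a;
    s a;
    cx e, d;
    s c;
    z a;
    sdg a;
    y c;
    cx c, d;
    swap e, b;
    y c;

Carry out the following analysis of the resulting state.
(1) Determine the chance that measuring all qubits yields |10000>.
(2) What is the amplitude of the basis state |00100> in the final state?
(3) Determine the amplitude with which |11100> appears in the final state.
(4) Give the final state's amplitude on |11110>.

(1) Outcome |10000> occurs with probability 0.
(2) |00100> carries amplitude sqrt(2)*I/4 in the final state.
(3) |11100> carries amplitude -sqrt(2)*I/4 in the final state.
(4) The final state's coefficient on |11110> equals -sqrt(2)*I/4.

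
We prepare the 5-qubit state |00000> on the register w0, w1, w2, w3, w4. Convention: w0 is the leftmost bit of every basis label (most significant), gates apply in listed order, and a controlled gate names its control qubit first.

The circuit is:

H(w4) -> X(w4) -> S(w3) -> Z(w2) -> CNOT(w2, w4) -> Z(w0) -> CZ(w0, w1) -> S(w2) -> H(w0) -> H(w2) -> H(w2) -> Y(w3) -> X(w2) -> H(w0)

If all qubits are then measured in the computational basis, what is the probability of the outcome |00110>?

Outcome |00110> occurs with probability 1/2.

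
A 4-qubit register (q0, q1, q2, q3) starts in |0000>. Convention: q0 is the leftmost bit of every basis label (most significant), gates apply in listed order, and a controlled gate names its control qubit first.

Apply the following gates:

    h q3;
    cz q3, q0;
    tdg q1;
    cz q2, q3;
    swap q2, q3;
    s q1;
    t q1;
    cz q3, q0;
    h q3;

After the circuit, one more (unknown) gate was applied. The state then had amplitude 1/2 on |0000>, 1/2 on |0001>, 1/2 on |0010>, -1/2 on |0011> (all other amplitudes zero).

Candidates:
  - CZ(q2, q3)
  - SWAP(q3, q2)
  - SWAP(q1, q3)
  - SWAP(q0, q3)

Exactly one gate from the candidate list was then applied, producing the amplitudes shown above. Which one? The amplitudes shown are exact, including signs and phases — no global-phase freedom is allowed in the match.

The applied gate was CZ(q2, q3).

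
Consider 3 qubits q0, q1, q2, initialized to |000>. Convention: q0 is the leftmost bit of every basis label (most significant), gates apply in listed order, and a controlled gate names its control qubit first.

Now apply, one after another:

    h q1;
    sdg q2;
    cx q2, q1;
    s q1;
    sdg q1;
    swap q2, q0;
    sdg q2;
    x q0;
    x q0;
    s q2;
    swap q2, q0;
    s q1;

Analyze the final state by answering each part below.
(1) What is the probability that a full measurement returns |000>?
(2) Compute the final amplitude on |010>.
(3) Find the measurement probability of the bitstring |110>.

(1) Outcome |000> occurs with probability 1/2. Key observation: steps 5-12 multiply out to the identity, so the circuit reduces to the remaining gates.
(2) The amplitude on |010> is sqrt(2)*I/2.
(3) The probability of measuring |110> is 0.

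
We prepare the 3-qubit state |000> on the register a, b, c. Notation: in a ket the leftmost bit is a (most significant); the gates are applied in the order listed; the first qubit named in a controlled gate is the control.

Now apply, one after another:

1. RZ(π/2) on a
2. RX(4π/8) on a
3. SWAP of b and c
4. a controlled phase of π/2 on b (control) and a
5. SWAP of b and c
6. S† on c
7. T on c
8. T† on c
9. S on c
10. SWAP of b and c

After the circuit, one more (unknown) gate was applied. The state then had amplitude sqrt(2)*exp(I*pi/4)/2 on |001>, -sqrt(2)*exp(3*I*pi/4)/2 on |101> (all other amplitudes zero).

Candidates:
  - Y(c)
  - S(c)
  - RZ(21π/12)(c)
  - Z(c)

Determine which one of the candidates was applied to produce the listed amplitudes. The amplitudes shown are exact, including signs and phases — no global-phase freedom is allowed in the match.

The unique candidate consistent with the amplitudes is Y(c).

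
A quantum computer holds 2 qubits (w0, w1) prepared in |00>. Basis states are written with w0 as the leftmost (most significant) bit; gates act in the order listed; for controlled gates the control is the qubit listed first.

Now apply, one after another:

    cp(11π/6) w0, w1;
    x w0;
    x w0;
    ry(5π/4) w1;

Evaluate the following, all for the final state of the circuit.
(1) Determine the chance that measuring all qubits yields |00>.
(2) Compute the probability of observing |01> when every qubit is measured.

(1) A full measurement returns |00> with probability 1/2 - sqrt(2)/4. Key observation: the block from step 2 through step 3 cancels to the identity and can be dropped.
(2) A full measurement returns |01> with probability sqrt(2)/4 + 1/2.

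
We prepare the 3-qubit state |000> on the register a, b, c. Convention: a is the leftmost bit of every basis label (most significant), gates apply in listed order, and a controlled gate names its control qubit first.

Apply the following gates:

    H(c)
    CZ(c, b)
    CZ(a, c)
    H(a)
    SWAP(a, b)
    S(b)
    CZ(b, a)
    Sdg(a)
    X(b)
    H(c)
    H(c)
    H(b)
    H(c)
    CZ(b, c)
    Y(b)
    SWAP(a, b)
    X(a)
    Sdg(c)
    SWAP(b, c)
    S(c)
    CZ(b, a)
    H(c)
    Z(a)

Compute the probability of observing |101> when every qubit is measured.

A full measurement returns |101> with probability 1/4.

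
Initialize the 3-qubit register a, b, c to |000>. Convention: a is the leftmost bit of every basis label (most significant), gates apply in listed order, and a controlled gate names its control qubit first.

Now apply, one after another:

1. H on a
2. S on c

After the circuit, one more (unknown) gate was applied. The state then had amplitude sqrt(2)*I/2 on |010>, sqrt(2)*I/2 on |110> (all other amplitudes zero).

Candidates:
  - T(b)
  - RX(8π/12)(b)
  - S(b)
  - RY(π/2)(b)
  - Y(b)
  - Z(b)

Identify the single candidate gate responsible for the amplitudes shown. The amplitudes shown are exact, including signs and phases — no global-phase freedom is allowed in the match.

The unique candidate consistent with the amplitudes is Y(b).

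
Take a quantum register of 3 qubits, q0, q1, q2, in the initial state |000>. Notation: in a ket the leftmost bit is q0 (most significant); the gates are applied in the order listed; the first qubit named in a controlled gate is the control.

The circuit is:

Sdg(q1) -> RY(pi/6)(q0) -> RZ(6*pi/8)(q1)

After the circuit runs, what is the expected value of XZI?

In the final state, XZI has expectation 1/2.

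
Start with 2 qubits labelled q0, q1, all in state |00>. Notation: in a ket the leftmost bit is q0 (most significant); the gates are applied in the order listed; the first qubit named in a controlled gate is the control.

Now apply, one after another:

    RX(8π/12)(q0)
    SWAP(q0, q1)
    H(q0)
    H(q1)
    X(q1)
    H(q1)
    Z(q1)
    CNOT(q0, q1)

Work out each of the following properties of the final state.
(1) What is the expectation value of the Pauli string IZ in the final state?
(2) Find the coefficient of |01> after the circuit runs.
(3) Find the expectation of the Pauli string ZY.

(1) In the final state, IZ has expectation 0. Key observation: gates 4-7 undo each other exactly, leaving only the rest of the circuit to track.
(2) The amplitude on |01> is -sqrt(6)*I/4.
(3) The expectation value of ZY is -sqrt(3)/2.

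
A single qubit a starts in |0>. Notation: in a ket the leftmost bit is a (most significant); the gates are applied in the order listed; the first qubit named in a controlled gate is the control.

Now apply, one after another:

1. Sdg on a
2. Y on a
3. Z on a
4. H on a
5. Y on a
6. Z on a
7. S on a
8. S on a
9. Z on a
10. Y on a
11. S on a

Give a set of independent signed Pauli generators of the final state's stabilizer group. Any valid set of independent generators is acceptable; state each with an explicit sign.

The final state is stabilized by the group generated by +Y; other independent generating sets are equally valid.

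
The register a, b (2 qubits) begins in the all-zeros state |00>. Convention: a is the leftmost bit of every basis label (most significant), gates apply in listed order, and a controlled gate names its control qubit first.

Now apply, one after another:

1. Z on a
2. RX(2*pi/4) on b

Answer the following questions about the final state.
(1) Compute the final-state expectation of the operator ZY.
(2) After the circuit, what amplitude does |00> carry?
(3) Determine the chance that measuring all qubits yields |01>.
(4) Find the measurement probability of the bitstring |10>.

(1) The observable ZY averages to -1.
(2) The amplitude on |00> is sqrt(2)/2.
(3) Outcome |01> occurs with probability 1/2.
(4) The probability of measuring |10> is 0.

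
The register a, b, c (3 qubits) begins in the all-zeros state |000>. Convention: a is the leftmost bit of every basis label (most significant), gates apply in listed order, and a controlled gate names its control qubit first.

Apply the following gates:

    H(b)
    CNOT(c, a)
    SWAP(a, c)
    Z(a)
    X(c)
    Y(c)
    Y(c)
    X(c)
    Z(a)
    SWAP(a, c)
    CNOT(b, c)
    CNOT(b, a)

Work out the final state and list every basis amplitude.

The final amplitudes are sqrt(2)/2 on |000>, sqrt(2)/2 on |111>, and 0 on every other basis state. Key observation: gates 3-10 undo each other exactly, leaving only the rest of the circuit to track.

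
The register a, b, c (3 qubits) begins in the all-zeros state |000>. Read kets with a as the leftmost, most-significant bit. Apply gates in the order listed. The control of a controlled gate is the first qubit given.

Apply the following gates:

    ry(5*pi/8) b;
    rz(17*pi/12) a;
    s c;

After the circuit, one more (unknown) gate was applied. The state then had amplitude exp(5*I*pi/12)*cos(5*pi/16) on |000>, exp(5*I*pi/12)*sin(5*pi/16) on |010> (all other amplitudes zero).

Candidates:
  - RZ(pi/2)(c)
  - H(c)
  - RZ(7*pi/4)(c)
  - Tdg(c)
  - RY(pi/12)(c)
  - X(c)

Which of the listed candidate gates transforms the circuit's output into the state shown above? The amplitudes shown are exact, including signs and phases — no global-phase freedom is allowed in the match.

The unique candidate consistent with the amplitudes is RZ(7*pi/4)(c).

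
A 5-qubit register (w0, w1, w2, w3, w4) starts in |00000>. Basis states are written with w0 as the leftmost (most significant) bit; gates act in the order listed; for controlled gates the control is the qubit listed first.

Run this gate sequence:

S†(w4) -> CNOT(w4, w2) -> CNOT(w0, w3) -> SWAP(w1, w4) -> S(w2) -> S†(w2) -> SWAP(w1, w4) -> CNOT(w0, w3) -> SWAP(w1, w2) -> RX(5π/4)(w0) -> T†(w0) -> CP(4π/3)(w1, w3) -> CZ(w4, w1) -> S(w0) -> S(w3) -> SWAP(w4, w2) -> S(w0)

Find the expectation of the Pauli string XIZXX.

In the final state, XIZXX has expectation 0. Key observation: steps 3-8 multiply out to the identity, so the circuit reduces to the remaining gates.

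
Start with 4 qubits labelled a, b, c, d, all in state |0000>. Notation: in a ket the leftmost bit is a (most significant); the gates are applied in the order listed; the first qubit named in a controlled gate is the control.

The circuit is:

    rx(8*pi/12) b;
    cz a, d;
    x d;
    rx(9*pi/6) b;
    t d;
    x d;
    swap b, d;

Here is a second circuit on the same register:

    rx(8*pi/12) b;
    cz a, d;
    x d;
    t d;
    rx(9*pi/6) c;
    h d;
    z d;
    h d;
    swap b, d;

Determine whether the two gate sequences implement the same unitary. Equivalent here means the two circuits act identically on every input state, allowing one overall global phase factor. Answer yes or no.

No, they are not equivalent — no single phase factor reconciles the two unitaries.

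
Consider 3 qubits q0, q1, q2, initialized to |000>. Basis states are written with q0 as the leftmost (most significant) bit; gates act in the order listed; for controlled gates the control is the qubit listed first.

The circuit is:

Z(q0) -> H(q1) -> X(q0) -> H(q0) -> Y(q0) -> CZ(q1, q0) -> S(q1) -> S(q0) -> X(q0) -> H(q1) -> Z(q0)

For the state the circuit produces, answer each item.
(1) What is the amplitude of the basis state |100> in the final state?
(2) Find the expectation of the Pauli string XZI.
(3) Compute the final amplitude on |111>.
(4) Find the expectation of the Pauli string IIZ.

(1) The amplitude on |100> is sqrt(2)*(1 - I)/4.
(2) The observable XZI averages to -1.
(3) The amplitude on |111> is 0.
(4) In the final state, IIZ has expectation 1.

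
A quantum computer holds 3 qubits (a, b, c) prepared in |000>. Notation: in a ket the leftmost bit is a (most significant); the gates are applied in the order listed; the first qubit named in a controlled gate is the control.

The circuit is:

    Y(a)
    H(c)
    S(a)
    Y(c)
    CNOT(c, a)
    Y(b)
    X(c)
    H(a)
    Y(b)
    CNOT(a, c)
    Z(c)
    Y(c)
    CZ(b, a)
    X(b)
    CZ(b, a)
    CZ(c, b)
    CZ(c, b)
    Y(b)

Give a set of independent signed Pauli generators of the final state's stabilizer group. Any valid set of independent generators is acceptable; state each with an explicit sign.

One valid set of independent stabilizer generators is +XIZ, -ZIX, +IZI (any independent generating set of the same group is equally correct). Key observation: the block from step 16 through step 17 cancels to the identity and can be dropped.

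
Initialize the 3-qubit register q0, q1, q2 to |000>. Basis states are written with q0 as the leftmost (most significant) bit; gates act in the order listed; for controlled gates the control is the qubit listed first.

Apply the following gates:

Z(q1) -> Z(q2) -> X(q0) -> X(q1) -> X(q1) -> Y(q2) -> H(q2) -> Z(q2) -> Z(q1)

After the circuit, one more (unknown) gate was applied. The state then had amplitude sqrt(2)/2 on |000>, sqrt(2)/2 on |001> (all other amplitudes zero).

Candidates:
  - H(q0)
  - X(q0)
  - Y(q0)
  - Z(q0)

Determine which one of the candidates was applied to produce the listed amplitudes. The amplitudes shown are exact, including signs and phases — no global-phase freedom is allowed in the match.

The unique candidate consistent with the amplitudes is Y(q0).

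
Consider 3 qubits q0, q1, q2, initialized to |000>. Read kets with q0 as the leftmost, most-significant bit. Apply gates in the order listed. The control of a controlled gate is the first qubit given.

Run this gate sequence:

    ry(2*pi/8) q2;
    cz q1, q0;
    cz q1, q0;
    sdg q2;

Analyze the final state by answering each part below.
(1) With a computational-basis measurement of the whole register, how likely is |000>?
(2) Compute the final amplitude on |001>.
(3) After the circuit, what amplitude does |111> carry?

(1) A full measurement returns |000> with probability sqrt(2)/4 + 1/2. Key observation: steps 2-3 multiply out to the identity, so the circuit reduces to the remaining gates.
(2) The amplitude on |001> is -I*sqrt(2 - sqrt(2))/2.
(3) The amplitude on |111> is 0.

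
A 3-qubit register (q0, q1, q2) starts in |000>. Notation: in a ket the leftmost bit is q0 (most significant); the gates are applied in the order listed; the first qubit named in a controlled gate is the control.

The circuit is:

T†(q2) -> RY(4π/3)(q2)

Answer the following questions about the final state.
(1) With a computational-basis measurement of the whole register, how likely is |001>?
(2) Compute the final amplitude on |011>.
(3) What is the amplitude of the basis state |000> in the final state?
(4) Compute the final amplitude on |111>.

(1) A full measurement returns |001> with probability 3/4.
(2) |011> carries amplitude 0 in the final state.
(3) |000> carries amplitude -1/2 in the final state.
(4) |111> carries amplitude 0 in the final state.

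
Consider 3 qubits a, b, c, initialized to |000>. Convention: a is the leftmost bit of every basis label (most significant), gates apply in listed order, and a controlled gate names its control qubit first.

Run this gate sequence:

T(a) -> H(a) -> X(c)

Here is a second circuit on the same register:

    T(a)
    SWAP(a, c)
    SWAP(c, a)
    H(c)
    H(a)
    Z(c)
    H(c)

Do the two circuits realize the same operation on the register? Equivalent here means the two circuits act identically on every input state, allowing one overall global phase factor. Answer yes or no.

Yes, they are equivalent — the unitaries differ by at most a global phase.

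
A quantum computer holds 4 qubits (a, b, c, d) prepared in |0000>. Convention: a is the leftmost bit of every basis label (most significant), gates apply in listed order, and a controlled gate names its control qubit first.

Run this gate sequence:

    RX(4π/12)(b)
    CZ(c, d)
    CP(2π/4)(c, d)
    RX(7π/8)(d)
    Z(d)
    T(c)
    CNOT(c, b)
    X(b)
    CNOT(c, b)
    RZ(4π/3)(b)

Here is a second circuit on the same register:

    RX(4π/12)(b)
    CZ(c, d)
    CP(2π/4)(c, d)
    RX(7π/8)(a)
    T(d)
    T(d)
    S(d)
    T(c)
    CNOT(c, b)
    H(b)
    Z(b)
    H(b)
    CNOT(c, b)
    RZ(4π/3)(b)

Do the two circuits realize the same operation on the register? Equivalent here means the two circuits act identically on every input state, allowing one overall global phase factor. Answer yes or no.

No — the two circuits implement different unitaries, even allowing a global phase.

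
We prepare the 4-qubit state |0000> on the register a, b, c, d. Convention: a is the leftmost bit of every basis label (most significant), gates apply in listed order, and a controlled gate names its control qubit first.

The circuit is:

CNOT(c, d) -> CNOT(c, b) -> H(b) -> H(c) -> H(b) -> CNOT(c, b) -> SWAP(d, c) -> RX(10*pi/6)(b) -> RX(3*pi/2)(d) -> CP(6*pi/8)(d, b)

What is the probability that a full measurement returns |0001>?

Outcome |0001> occurs with probability sqrt(3)/8 + 1/4.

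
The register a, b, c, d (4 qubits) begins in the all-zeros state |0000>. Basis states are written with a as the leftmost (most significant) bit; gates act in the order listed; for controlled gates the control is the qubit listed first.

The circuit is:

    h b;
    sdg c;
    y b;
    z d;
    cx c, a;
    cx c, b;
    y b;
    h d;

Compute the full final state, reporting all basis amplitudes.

After the circuit, the state carries amplitude 1/2 on |0000>, 1/2 on |0001>, 1/2 on |0100>, 1/2 on |0101>, and 0 on every other basis state.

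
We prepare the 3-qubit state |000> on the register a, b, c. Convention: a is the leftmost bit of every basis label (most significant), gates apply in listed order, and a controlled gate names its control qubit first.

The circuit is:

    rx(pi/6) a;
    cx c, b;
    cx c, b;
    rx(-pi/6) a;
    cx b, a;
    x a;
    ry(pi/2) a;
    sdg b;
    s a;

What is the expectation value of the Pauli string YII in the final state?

The observable YII averages to -1. Key observation: steps 1-4 multiply out to the identity, so the circuit reduces to the remaining gates.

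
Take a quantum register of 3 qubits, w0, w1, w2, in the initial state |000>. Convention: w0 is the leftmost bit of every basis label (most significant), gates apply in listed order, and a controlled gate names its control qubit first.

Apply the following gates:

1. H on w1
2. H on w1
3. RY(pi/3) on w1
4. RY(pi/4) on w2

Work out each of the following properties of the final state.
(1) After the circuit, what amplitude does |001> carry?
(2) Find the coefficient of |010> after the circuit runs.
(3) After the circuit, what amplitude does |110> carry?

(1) The final state's coefficient on |001> equals sqrt(6 - 3*sqrt(2))/4.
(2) The amplitude on |010> is sqrt(sqrt(2) + 2)/4.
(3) The final state's coefficient on |110> equals 0.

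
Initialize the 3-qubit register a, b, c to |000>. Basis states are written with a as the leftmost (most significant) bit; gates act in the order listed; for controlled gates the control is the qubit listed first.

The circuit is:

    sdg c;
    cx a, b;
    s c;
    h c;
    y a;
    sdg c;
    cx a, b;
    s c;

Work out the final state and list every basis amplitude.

The resulting statevector has amplitude sqrt(2)*I/2 on |110>, sqrt(2)*I/2 on |111>, and 0 on every other basis state.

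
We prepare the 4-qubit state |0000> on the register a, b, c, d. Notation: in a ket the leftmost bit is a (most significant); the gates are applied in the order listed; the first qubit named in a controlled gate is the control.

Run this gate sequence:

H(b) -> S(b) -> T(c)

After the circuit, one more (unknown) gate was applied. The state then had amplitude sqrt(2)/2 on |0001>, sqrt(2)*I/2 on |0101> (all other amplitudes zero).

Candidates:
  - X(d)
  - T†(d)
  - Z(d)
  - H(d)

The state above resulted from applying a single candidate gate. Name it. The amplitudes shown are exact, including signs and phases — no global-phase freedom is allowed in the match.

The unique candidate consistent with the amplitudes is X(d).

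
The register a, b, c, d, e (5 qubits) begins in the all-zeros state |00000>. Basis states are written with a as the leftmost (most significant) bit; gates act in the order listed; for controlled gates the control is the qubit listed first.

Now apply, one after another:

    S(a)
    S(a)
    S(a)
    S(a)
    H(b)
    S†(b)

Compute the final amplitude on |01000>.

The amplitude on |01000> is -sqrt(2)*I/2. Key observation: steps 1-4 multiply out to the identity, so the circuit reduces to the remaining gates.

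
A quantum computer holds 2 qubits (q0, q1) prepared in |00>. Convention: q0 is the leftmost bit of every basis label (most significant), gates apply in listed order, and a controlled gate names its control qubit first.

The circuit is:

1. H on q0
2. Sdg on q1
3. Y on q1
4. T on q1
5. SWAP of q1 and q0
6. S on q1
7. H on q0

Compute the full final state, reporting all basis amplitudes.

The final amplitudes are exp(3*I*pi/4)/2 on |00>, -exp(I*pi/4)/2 on |01>, -exp(3*I*pi/4)/2 on |10>, exp(I*pi/4)/2 on |11>.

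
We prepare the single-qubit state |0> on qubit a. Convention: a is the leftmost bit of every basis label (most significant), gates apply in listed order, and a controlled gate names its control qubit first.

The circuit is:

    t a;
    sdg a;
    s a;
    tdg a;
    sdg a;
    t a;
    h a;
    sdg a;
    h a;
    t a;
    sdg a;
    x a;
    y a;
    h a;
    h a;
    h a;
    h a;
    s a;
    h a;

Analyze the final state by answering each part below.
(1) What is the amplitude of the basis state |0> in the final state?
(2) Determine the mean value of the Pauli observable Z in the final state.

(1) |0> carries amplitude sqrt(2)*(-1 - I - exp(I*pi/4) + exp(3*I*pi/4))/4 in the final state. Key observation: gates 14-17 undo each other exactly, leaving only the rest of the circuit to track.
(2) The observable Z averages to sqrt(2)/2.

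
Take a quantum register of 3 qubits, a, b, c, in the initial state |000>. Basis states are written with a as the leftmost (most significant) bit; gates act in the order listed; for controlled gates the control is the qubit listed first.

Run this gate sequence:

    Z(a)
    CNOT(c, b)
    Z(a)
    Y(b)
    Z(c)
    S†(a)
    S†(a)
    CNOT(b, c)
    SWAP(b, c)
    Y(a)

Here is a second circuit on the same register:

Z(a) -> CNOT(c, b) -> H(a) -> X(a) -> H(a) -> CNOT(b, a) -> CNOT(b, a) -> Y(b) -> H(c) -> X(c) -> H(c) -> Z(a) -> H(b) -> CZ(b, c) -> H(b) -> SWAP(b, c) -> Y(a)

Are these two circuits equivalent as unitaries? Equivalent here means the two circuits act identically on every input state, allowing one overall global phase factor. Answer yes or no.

No, they are not equivalent — no single phase factor reconciles the two unitaries.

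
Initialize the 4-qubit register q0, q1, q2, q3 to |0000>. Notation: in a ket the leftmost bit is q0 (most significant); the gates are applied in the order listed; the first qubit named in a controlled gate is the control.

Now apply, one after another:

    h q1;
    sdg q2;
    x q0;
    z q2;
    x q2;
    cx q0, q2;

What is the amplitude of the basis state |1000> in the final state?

The amplitude on |1000> is sqrt(2)/2.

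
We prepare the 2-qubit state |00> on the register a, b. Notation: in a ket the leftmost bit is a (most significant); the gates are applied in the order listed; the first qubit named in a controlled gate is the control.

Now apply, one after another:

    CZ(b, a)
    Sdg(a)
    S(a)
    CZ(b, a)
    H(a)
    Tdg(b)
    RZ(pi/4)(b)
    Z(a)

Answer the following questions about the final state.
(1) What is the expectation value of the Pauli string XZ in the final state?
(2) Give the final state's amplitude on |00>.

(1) The observable XZ averages to -1. Key observation: the block from step 1 through step 4 cancels to the identity and can be dropped.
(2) The final state's coefficient on |00> equals -sqrt(2)*exp(7*I*pi/8)/2.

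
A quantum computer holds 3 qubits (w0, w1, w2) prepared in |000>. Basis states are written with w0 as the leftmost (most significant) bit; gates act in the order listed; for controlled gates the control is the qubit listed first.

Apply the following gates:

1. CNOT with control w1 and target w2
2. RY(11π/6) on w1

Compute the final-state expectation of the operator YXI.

The expectation value of YXI is 0.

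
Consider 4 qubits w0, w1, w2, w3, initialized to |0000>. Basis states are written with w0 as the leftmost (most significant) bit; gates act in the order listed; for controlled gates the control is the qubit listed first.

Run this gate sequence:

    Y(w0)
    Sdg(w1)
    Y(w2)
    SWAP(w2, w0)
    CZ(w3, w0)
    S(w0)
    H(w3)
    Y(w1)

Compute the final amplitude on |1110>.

|1110> carries amplitude sqrt(2)/2 in the final state.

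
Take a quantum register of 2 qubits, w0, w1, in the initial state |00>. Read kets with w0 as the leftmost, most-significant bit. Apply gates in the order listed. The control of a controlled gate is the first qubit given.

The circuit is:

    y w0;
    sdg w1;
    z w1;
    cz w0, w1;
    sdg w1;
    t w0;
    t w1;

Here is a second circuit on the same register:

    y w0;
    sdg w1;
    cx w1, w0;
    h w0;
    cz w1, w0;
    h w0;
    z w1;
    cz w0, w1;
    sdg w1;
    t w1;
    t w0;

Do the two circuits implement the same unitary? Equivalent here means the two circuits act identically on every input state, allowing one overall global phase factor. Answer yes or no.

Yes — the two circuits implement the same unitary up to a global phase.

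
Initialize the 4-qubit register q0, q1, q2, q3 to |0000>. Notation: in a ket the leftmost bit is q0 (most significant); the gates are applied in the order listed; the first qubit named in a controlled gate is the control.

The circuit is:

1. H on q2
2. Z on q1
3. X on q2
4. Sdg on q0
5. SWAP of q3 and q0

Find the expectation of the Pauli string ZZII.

The expectation value of ZZII is 1.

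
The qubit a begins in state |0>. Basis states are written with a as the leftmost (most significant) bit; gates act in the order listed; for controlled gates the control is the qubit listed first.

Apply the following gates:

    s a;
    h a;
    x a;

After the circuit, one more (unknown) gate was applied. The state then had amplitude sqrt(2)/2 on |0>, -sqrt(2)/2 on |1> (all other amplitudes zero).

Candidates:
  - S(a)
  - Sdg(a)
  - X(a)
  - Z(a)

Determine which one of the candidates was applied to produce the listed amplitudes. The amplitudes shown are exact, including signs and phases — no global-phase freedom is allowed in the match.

It was Z(a) that produced the state shown.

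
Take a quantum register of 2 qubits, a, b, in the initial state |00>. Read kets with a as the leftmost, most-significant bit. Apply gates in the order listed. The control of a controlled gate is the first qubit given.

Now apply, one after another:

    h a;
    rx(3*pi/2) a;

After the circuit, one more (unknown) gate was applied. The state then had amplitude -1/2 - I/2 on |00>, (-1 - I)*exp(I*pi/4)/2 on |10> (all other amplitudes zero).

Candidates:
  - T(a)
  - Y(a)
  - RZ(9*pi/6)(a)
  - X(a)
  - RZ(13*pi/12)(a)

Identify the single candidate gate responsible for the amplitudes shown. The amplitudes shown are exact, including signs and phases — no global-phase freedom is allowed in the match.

It was T(a) that produced the state shown.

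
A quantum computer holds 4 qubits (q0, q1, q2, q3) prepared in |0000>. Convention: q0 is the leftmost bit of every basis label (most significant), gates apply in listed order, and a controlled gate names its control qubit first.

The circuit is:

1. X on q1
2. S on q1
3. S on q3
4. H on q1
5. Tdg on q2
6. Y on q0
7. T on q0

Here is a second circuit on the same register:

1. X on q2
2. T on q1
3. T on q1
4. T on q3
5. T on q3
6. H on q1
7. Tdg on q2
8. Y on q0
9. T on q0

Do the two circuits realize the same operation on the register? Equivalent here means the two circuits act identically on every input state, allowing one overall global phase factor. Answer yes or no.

No — the two circuits implement different unitaries, even allowing a global phase.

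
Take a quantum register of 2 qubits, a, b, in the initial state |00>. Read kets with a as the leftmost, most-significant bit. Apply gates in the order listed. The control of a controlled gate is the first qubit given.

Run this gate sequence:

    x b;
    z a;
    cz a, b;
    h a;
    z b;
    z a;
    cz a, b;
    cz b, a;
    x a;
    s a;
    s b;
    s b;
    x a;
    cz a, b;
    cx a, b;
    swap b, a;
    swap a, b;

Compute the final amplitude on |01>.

The amplitude on |01> is sqrt(2)*I/2.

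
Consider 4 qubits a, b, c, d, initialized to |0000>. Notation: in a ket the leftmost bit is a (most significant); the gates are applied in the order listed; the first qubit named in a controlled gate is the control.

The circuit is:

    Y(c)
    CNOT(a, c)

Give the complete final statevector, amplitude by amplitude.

The final amplitudes are I on |0010>, and 0 on every other basis state.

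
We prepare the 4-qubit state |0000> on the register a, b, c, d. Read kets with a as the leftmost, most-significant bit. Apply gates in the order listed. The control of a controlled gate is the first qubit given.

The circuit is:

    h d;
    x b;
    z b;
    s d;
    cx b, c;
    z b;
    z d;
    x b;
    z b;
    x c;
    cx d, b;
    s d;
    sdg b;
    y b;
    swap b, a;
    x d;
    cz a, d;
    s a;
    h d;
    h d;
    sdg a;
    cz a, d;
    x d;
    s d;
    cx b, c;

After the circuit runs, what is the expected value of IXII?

The expectation value of IXII is 0. Key observation: gates 16-23 undo each other exactly, leaving only the rest of the circuit to track.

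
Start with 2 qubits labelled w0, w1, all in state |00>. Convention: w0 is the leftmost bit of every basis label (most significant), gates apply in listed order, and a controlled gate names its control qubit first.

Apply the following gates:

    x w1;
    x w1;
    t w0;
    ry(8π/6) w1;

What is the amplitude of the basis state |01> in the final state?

The final state's coefficient on |01> equals sqrt(3)/2. Key observation: the block from step 1 through step 2 cancels to the identity and can be dropped.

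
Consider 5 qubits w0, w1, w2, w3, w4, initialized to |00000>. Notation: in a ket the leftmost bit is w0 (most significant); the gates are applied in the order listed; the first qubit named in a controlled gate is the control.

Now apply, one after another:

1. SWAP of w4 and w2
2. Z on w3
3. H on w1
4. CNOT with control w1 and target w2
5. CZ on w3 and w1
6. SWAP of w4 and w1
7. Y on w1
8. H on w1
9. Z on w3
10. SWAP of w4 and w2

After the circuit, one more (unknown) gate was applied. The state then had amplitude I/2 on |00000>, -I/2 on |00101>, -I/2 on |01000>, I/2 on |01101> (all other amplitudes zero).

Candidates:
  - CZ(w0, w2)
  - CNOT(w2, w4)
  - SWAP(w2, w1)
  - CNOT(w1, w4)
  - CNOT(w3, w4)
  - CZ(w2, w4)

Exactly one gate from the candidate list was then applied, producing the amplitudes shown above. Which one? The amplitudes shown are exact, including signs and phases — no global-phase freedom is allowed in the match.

The applied gate was CZ(w2, w4).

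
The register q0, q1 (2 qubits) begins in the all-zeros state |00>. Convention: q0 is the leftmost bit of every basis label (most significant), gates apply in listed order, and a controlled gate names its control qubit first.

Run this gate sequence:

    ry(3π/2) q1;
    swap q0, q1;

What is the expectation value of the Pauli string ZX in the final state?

The observable ZX averages to 0.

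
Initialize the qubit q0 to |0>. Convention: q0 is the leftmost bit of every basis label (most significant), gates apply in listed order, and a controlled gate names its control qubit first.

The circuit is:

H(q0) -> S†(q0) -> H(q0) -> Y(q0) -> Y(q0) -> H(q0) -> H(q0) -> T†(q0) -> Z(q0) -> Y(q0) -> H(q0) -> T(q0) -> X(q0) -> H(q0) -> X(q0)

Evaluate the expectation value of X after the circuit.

The observable X averages to -sqrt(2)/2. Key observation: gates 6-7 undo each other exactly, leaving only the rest of the circuit to track.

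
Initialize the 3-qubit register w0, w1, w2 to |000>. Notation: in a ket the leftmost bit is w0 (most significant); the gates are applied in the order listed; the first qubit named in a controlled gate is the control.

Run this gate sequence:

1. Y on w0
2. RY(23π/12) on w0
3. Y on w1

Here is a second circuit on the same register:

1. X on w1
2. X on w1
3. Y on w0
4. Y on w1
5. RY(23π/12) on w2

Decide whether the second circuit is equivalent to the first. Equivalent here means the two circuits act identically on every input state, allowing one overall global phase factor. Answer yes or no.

No, they are not equivalent — no single phase factor reconciles the two unitaries.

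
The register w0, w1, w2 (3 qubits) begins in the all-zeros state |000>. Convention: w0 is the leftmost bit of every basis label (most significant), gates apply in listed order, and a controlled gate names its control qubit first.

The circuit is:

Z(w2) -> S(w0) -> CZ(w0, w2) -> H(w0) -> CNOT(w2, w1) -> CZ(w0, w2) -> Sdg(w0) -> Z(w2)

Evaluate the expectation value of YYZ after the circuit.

The observable YYZ averages to 0.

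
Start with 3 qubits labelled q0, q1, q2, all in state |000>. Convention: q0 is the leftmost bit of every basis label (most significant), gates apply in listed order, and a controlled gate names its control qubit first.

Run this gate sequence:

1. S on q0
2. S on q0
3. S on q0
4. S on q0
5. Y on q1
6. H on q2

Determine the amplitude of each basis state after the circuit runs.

The final amplitudes are sqrt(2)*I/2 on |010>, sqrt(2)*I/2 on |011>, and 0 on every other basis state. Key observation: gates 1-4 undo each other exactly, leaving only the rest of the circuit to track.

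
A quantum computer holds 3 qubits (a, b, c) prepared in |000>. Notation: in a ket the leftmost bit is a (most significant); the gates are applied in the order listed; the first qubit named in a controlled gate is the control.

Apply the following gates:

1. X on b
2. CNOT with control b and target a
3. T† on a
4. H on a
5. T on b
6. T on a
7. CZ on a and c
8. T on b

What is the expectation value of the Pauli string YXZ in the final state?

The expectation value of YXZ is 0.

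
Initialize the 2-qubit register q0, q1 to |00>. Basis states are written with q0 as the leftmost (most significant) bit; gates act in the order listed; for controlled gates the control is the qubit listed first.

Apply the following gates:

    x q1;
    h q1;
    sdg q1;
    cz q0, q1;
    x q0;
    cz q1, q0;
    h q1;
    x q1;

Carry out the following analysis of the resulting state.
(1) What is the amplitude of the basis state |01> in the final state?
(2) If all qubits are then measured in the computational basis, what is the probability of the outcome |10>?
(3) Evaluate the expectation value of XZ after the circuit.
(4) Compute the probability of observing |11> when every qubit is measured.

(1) The final state's coefficient on |01> equals 0.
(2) The probability of measuring |10> is 1/2.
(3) In the final state, XZ has expectation 0.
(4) Outcome |11> occurs with probability 1/2.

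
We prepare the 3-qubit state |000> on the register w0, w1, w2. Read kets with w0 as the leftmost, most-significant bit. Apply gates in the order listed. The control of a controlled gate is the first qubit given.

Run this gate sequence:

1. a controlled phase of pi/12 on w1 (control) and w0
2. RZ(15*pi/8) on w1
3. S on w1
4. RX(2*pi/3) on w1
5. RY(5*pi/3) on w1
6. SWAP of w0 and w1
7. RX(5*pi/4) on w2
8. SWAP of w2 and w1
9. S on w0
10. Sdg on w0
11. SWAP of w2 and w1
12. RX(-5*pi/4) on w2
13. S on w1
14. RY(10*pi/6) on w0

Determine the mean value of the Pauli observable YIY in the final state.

The expectation value of YIY is 0. Key observation: gates 7-12 undo each other exactly, leaving only the rest of the circuit to track.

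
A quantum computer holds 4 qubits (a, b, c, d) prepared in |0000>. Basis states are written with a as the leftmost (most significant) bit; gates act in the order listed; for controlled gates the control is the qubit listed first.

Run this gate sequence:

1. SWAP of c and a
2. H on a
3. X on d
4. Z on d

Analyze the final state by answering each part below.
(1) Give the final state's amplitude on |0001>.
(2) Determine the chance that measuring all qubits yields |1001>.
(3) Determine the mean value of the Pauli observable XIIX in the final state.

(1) The amplitude on |0001> is -sqrt(2)/2.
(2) The probability of measuring |1001> is 1/2.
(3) In the final state, XIIX has expectation 0.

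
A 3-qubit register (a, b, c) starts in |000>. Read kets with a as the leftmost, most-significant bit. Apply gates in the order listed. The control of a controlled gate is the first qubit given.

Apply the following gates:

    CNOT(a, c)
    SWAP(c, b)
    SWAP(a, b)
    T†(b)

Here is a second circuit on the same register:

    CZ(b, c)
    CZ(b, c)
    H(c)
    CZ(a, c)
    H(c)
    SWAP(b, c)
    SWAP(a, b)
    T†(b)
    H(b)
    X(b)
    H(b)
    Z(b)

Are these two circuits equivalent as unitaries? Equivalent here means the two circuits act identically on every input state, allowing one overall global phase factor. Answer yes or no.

Yes: on every input state the two circuits agree up to one overall phase factor.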